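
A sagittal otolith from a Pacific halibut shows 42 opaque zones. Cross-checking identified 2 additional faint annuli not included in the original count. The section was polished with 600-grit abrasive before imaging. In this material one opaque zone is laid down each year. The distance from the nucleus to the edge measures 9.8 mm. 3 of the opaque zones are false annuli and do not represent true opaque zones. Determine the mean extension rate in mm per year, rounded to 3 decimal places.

Correcting the raw count gives 42 − 3 + 2 = 41 true opaque zones.
Extension rate ≈ 9.8 / 41 = 0.239 mm per year.

0.239 mm per year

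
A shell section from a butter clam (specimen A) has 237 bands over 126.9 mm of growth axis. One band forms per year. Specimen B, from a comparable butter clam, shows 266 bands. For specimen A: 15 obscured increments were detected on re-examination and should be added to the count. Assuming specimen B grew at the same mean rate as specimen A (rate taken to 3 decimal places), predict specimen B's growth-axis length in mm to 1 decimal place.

134.1 mm

Specimen A: after corrections the count is 237 + 15 = 252 bands.
A: Mean rate = 126.9 mm / 252 years ≈ 0.504 mm/year.
Length of B = 0.504 × 266 = 134.1 mm.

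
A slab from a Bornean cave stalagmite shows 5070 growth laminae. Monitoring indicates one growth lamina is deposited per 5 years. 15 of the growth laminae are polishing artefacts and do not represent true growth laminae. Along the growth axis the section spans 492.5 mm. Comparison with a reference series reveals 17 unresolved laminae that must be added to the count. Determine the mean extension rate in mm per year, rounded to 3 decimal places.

0.019 mm per year

Correcting the raw count gives 5070 − 15 + 17 = 5072 true growth laminae.
5072 growth laminae at 5 years each span 5072 × 5 = 25360 years.
492.5 mm over 25360 years gives 492.5 / 25360 ≈ 0.019 mm per year.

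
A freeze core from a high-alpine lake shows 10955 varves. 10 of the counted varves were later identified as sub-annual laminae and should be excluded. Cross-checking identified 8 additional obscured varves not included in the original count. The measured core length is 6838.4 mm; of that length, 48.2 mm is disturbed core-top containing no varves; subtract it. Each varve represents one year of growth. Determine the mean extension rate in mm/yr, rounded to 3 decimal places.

0.620 mm/yr

Adjusted count: 10955 − 10 + 8 = 10953 varves.
Removing the 48.2 mm offcut leaves 6838.4 − 48.2 = 6790.2 mm.
6790.2 mm over 10953 years gives 6790.2 / 10953 ≈ 0.620 mm/yr.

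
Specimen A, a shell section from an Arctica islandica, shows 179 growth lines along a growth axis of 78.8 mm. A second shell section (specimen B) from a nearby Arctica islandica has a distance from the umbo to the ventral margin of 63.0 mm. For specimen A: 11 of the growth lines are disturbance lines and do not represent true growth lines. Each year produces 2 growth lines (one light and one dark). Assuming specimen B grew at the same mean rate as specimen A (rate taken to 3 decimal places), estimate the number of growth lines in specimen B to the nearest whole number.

134 growth lines

Specimen A: correcting the raw count gives 179 − 11 = 168 true growth lines.
Specimen A: with 2 growth lines per year, 168 / 2 = 84 years.
A: Mean rate = 78.8 mm / 84 years ≈ 0.938 mm/year.
B spans 63.0 / 0.938 = 67.16 years; at 2 growth lines per year that is 67.16 × 2 ≈ 134 growth lines.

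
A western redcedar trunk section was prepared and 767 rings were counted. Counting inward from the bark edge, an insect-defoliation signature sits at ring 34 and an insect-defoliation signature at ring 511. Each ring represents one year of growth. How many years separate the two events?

Separation: 511 − 34 = 477 rings.
One ring per year makes the interval 477 years.

477 yr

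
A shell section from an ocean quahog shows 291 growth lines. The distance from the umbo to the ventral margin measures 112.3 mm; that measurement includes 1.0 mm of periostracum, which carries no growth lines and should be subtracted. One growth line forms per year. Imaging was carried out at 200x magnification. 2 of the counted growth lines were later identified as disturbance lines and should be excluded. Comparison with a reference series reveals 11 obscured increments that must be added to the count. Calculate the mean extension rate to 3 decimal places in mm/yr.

Correcting the raw count gives 291 − 2 + 11 = 300 true growth lines.
Net length = 112.3 − 1.0 = 111.3 mm.
Mean rate = 111.3 mm / 300 years ≈ 0.371 mm/yr.

0.371 mm/yr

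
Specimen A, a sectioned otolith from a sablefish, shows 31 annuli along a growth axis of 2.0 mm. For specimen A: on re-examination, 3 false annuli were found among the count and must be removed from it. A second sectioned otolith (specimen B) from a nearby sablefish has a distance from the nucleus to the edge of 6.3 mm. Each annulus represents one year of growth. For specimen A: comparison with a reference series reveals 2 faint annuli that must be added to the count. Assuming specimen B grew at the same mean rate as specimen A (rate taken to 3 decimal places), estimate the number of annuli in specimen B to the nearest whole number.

Specimen A: correcting the raw count gives 31 − 3 + 2 = 30 true annuli.
A: Mean rate = 2.0 mm / 30 years ≈ 0.067 mm/yr.
B spans 6.3 / 0.067 = 94.03 years ≈ 94 annuli.

94 annuli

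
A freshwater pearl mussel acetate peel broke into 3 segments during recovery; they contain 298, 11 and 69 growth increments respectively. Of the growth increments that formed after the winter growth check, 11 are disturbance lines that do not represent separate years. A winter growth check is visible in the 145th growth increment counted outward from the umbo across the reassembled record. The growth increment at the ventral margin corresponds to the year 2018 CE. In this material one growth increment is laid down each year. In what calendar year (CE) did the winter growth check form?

1796 CE

Total growth increments = 298 + 11 + 69 = 378.
Between growth increment 145 and the ventral margin there are 378 − 145 = 233 growth increments.
233 − 11 false = 222 true growth increments after the winter growth check.
Counting back 222 years from 2018 CE places the winter growth check in 2018 − 222 = 1796 CE.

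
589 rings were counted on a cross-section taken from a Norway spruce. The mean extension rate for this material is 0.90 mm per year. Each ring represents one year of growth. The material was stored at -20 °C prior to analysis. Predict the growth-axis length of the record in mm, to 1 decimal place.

530.1 mm

589 years of growth are recorded.
589 years at 0.90 mm/year gives 0.90 × 589 = 530.1 mm.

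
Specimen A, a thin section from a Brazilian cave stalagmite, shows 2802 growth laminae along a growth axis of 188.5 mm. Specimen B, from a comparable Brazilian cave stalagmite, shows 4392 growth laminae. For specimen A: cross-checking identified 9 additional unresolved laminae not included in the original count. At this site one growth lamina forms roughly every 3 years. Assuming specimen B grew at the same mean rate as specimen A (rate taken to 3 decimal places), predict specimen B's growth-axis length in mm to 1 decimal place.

289.9 mm

Specimen A: adjusted count: 2802 + 9 = 2811 growth laminae.
Specimen A: 2811 growth laminae at 3 years each span 2811 × 3 = 8433 years.
A: Extension rate ≈ 188.5 / 8433 = 0.022 mm per year.
Specimen B: multiplying by 3 years per growth lamina: 4392 × 3 = 13176 years. For B, 0.022 mm/year × 13176 years = 289.9 mm.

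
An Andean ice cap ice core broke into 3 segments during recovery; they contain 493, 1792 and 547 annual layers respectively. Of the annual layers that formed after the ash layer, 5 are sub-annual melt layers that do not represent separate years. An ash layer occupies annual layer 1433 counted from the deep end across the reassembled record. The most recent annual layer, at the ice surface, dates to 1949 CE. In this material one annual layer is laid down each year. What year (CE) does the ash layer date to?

555 CE

Total annual layers = 493 + 1792 + 547 = 2832.
2832 − 1433 = 1399 annual layers lie beyond the ash layer toward the ice surface.
Removing the 5 false annual layers leaves 1399 − 5 = 1394 true annual layers beyond the ash layer.
The annual layer at the ice surface is 1949 CE, so the ash layer dates to 1949 − 1394 = 555 CE.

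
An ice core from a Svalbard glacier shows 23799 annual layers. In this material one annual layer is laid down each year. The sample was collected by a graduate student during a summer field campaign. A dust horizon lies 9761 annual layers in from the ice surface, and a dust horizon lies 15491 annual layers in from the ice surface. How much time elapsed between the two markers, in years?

5730 yr

Separation: 15491 − 9761 = 5730 annual layers.
That is 5730 years at one annual layer per year.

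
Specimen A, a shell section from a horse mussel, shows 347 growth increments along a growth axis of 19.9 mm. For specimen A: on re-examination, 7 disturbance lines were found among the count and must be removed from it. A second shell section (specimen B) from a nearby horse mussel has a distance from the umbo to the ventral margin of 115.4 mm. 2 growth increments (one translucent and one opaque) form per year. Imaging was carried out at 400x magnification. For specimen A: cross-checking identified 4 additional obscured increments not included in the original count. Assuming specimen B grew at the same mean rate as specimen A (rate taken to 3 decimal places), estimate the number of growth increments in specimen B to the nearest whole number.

Specimen A: correcting the raw count gives 347 − 7 + 4 = 344 true growth increments.
Specimen A: 344 growth increments at 2 per year is 344 / 2 = 172 years.
A: Mean rate = 19.9 mm / 172 years ≈ 0.116 mm/year.
For B, 115.4 / 0.116 = 994.83 years; at 2 growth increments per year that is 994.83 × 2 ≈ 1990 growth increments.

1990 growth increments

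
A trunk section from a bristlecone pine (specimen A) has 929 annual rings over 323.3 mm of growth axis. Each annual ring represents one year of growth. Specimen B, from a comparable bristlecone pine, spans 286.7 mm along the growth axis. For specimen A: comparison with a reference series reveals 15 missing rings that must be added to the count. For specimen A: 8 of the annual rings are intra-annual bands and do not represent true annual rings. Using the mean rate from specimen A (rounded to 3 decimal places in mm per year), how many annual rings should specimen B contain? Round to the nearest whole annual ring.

Specimen A: after corrections the count is 929 − 8 + 15 = 936 annual rings.
A: 323.3 mm over 936 years gives 323.3 / 936 ≈ 0.345 mm per year.
B spans 286.7 / 0.345 = 831.01 years ≈ 831 annual rings.

831 annual rings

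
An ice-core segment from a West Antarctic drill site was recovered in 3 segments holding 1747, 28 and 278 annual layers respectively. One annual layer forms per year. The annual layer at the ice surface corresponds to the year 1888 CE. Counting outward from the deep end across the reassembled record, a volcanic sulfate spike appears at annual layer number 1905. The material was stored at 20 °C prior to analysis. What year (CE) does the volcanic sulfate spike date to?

Total annual layers = 1747 + 28 + 278 = 2053.
The volcanic sulfate spike sits at annual layer 1905 from the deep end, so 2053 − 1905 = 148 annual layers formed after it.
Counting back 148 years from 1888 CE places the volcanic sulfate spike in 1888 − 148 = 1740 CE.

1740 CE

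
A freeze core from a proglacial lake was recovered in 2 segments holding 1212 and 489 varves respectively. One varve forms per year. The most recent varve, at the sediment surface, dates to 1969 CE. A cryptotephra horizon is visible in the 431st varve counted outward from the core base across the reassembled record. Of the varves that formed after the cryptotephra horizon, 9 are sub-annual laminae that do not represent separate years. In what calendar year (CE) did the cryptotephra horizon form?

708 CE

Total varves = 1212 + 489 = 1701.
Between varve 431 and the sediment surface there are 1701 − 431 = 1270 varves.
Excluding 9 false varves: 1270 − 9 = 1261.
Counting back 1261 years from 1969 CE places the cryptotephra horizon in 1969 − 1261 = 708 CE.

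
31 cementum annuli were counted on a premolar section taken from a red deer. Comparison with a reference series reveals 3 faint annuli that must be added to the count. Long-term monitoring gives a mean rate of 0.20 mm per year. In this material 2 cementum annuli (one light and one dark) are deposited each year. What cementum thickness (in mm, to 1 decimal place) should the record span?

3.4 mm

True cementum annulus count = 31 + 3 = 34.
34 cementum annuli at 2 per year is 34 / 2 = 17 years.
Length ≈ 0.20 × 17 = 3.4 mm.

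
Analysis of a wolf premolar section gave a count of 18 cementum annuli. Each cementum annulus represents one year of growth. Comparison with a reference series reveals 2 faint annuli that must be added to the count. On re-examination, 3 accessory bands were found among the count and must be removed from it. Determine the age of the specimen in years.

17 years

True cementum annulus count = 18 − 3 + 2 = 17.
At one cementum annulus per year, that is 17 years.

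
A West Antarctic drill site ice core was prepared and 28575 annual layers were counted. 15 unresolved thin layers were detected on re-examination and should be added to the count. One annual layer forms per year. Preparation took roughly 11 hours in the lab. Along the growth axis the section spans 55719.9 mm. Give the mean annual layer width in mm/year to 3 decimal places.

1.949 mm/year

After corrections the count is 28575 + 15 = 28590 annual layers.
Extension rate ≈ 55719.9 / 28590 = 1.949 mm/year.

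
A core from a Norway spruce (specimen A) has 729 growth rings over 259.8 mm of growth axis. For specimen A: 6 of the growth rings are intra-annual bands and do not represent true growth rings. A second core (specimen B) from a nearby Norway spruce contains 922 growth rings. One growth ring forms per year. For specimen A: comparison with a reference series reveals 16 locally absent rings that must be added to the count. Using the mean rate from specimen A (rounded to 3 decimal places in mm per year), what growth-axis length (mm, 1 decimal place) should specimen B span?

324.5 mm

Specimen A: correcting the raw count gives 729 − 6 + 16 = 739 true growth rings.
A: 259.8 mm over 739 years gives 259.8 / 739 ≈ 0.352 mm per year.
Length of B = 0.352 × 922 = 324.5 mm.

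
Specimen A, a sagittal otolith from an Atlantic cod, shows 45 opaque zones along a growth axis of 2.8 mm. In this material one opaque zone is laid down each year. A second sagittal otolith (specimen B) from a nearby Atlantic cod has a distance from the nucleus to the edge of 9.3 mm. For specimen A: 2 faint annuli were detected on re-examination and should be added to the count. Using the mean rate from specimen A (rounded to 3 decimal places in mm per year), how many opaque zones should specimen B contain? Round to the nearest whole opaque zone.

155 opaque zones

Specimen A: correcting the raw count gives 45 + 2 = 47 true opaque zones.
A: Extension rate ≈ 2.8 / 47 = 0.060 mm/year.
Specimen B: 9.3 mm / 0.060 mm per year = 155.00 years ≈ 155 opaque zones.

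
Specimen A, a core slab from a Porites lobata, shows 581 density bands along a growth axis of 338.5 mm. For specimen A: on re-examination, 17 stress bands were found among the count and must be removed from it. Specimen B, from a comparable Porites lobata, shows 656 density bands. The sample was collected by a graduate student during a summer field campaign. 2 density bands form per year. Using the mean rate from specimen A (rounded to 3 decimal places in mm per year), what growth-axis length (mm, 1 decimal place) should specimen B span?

393.6 mm

Specimen A: after corrections the count is 581 − 17 = 564 density bands.
Specimen A: 564 density bands at 2 per year is 564 / 2 = 282 years.
A: 338.5 mm over 282 years gives 338.5 / 282 ≈ 1.200 mm/year.
Specimen B: dividing by 2 density bands per year: 656 / 2 = 328 years. For B, 1.200 mm/year × 328 years = 393.6 mm.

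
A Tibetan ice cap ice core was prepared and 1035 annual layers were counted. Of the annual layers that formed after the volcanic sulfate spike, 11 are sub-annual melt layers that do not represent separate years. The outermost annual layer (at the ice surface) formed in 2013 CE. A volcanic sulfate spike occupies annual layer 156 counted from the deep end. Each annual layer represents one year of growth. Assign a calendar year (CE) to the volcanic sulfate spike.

Between annual layer 156 and the ice surface there are 1035 − 156 = 879 annual layers.
879 − 11 false = 868 true annual layers after the volcanic sulfate spike.
2013 − 868 = 1145 CE.

1145 CE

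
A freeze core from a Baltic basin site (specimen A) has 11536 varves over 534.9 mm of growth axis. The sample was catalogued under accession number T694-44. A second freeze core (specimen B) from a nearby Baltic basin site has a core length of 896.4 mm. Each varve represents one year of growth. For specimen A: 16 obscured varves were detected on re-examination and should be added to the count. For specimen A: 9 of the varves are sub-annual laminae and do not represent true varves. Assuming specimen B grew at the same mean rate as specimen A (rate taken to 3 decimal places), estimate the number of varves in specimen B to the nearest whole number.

Specimen A: correcting the raw count gives 11536 − 9 + 16 = 11543 true varves.
A: 534.9 mm over 11543 years gives 534.9 / 11543 ≈ 0.046 mm per year.
Specimen B: 896.4 mm / 0.046 mm per year = 19486.96 years ≈ 19487 varves.

19487 varves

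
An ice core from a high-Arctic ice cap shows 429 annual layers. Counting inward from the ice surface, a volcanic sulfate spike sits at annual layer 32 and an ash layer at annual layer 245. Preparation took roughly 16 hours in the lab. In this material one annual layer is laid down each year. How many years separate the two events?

Separation: 245 − 32 = 213 annual layers.
At one annual layer per year, 213 years elapsed between them.

213 years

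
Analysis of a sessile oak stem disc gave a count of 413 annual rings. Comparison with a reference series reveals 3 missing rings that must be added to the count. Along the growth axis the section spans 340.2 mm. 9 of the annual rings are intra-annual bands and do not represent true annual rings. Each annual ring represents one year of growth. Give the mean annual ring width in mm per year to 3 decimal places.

0.836 mm per year

Correcting the raw count gives 413 − 9 + 3 = 407 true annual rings.
Extension rate ≈ 340.2 / 407 = 0.836 mm per year.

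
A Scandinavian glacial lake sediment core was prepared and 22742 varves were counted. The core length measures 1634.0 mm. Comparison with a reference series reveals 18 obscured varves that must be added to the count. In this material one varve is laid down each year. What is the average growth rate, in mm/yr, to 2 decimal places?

After corrections the count is 22742 + 18 = 22760 varves.
Mean rate = 1634.0 mm / 22760 years ≈ 0.07 mm/yr.

0.07 mm/yr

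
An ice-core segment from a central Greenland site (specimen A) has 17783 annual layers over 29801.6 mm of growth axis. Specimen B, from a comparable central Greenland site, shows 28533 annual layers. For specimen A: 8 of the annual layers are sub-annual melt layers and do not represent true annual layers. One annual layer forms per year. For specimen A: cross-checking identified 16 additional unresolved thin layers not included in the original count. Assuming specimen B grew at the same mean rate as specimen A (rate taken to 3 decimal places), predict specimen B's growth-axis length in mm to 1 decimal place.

47792.8 mm

Specimen A: true annual layer count = 17783 − 8 + 16 = 17791.
A: 29801.6 mm over 17791 years gives 29801.6 / 17791 ≈ 1.675 mm per year.
B's length ≈ 1.675 × 28533 = 47792.8 mm.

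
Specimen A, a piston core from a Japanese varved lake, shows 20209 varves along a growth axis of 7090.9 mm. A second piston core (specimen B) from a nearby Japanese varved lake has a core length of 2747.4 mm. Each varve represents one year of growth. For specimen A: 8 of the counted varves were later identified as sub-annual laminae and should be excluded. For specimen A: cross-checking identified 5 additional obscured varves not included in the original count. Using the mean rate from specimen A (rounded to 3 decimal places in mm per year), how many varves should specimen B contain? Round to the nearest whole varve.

Specimen A: after corrections the count is 20209 − 8 + 5 = 20206 varves.
A: Extension rate ≈ 7090.9 / 20206 = 0.351 mm/year.
Specimen B: 2747.4 mm / 0.351 mm per year = 7827.35 years ≈ 7827 varves.

7827 varves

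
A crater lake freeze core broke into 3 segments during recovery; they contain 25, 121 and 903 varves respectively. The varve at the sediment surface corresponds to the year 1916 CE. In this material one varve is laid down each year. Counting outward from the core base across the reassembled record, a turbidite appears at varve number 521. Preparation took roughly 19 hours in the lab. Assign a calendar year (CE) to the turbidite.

1388 CE

Total varves = 25 + 121 + 903 = 1049.
1049 − 521 = 528 varves lie beyond the turbidite toward the sediment surface.
Counting back 528 years from 1916 CE places the turbidite in 1916 − 528 = 1388 CE.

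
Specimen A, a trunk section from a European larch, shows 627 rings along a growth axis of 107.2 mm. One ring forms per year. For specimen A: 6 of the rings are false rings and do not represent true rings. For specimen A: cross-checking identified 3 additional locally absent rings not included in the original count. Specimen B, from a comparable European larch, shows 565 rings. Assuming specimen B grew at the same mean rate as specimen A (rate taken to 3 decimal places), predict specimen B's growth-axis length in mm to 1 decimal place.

97.2 mm

Specimen A: adjusted count: 627 − 6 + 3 = 624 rings.
A: Mean rate = 107.2 mm / 624 years ≈ 0.172 mm/year.
Length of B = 0.172 × 565 = 97.2 mm.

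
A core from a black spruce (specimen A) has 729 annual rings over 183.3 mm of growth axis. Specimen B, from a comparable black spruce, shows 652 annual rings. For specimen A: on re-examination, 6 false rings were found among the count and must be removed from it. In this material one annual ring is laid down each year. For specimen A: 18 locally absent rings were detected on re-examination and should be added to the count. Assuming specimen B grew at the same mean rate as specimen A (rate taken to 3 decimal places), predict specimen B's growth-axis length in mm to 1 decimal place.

Specimen A: after corrections the count is 729 − 6 + 18 = 741 annual rings.
A: 183.3 mm over 741 years gives 183.3 / 741 ≈ 0.247 mm per year.
B's length ≈ 0.247 × 652 = 161.0 mm.

161.0 mm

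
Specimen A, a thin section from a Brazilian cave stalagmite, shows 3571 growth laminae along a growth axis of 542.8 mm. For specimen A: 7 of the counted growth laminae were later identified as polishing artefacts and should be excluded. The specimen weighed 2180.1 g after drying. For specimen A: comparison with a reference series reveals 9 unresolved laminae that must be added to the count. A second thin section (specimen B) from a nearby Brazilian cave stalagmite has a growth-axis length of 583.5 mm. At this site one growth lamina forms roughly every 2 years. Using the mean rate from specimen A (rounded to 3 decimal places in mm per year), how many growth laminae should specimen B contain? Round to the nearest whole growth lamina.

3839 growth laminae

Specimen A: true growth lamina count = 3571 − 7 + 9 = 3573.
Specimen A: 3573 growth laminae at 2 years each span 3573 × 2 = 7146 years.
A: Extension rate ≈ 542.8 / 7146 = 0.076 mm per year.
B spans 583.5 / 0.076 = 7677.63 years; at 2 years per growth lamina that is 7677.63 / 2 ≈ 3839 growth laminae.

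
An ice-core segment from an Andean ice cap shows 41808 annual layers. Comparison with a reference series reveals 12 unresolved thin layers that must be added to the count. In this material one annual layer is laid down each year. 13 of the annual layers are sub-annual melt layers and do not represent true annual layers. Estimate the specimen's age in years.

Correcting the raw count gives 41808 − 13 + 12 = 41807 true annual layers.
With a one-to-one annual layer periodicity this is 41807 years.

41807 years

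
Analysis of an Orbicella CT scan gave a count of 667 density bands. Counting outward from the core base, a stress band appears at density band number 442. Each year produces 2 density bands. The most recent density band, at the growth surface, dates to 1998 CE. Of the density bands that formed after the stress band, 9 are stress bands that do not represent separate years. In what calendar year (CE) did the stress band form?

1890 CE

The stress band sits at density band 442 from the core base, so 667 − 442 = 225 density bands formed after it.
Removing the 9 false density bands leaves 225 − 9 = 216 true density bands beyond the stress band.
With 2 density bands per year, 216 / 2 = 108 years.
1998 − 108 = 1890 CE.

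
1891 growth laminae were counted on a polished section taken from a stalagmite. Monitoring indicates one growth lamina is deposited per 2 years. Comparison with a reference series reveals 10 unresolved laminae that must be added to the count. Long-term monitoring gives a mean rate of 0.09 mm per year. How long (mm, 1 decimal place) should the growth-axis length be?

342.2 mm

Correcting the raw count gives 1891 + 10 = 1901 true growth laminae.
At 2 years per growth lamina, 1901 × 2 = 3802 years.
3802 years at 0.09 mm/year gives 0.09 × 3802 = 342.2 mm.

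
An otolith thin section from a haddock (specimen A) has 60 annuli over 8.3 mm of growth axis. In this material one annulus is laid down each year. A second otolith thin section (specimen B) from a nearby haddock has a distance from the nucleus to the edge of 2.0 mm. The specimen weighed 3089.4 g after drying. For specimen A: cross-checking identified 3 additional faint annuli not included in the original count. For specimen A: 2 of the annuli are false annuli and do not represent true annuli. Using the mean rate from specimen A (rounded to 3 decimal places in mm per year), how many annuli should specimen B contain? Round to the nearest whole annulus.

15 annuli

Specimen A: correcting the raw count gives 60 − 2 + 3 = 61 true annuli.
A: 8.3 mm over 61 years gives 8.3 / 61 ≈ 0.136 mm per year.
Specimen B: 2.0 mm / 0.136 mm per year = 14.71 years ≈ 15 annuli.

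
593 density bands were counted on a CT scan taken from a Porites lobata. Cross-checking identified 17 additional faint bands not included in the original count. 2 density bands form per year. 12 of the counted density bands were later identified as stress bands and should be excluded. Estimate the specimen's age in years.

299 years

After corrections the count is 593 − 12 + 17 = 598 density bands.
With 2 density bands per year, 598 / 2 = 299 years.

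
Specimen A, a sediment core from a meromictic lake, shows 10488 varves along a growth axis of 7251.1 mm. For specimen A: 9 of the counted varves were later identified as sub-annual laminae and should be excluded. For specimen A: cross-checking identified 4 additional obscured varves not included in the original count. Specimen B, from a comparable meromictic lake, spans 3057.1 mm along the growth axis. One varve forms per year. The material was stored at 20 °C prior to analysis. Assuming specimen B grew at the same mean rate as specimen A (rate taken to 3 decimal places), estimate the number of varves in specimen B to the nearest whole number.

Specimen A: after corrections the count is 10488 − 9 + 4 = 10483 varves.
A: Extension rate ≈ 7251.1 / 10483 = 0.692 mm per year.
Specimen B: 3057.1 mm / 0.692 mm per year = 4417.77 years ≈ 4418 varves.

4418 varves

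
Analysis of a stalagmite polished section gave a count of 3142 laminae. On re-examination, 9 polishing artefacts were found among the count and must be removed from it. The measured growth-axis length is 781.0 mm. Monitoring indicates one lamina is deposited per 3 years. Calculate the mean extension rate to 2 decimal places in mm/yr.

0.08 mm/yr

True lamina count = 3142 − 9 = 3133.
At 3 years per lamina, 3133 × 3 = 9399 years.
Extension rate ≈ 781.0 / 9399 = 0.08 mm/yr.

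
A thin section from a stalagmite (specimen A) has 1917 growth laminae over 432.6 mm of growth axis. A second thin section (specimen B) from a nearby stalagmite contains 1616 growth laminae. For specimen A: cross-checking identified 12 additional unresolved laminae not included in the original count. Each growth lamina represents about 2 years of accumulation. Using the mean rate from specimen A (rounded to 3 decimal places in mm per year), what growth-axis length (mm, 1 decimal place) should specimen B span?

Specimen A: after corrections the count is 1917 + 12 = 1929 growth laminae.
Specimen A: multiplying by 2 years per growth lamina: 1929 × 2 = 3858 years.
A: 432.6 mm over 3858 years gives 432.6 / 3858 ≈ 0.112 mm/year.
Specimen B: 1616 growth laminae at 2 years each span 1616 × 2 = 3232 years. Length of B = 0.112 × 3232 = 362.0 mm.

362.0 mm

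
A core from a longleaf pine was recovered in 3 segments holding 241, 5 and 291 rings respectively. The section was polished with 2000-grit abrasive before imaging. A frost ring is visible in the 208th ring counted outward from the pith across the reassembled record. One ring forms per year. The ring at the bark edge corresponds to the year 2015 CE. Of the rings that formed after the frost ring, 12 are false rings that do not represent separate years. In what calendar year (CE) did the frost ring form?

Total rings = 241 + 5 + 291 = 537.
Between ring 208 and the bark edge there are 537 − 208 = 329 rings.
329 − 12 false = 317 true rings after the frost ring.
2015 − 317 = 1698 CE.

1698 CE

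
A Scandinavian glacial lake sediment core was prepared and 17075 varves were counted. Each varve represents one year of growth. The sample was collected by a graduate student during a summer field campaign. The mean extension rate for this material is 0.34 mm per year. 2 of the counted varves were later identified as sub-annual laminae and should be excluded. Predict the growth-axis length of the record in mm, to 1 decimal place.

5804.8 mm

After corrections the count is 17075 − 2 = 17073 varves.
Predicted length = 0.34 mm/year × 17073 years = 5804.8 mm.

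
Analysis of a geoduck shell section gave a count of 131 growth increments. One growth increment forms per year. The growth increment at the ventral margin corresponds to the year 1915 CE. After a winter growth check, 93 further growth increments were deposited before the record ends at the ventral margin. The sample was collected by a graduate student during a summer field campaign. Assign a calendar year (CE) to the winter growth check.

93 growth increments formed after the winter growth check.
1915 − 93 = 1822 CE.

1822 CE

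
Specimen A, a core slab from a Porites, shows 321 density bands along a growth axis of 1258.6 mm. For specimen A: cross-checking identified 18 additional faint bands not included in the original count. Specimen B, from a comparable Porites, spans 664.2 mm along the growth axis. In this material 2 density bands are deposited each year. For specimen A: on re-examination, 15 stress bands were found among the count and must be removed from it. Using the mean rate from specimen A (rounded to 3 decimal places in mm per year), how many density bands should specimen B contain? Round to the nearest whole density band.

171 density bands

Specimen A: after corrections the count is 321 − 15 + 18 = 324 density bands.
Specimen A: dividing by 2 density bands per year: 324 / 2 = 162 years.
A: Mean rate = 1258.6 mm / 162 years ≈ 7.769 mm/year.
For B, 664.2 / 7.769 = 85.49 years; at 2 density bands per year that is 85.49 × 2 ≈ 171 density bands.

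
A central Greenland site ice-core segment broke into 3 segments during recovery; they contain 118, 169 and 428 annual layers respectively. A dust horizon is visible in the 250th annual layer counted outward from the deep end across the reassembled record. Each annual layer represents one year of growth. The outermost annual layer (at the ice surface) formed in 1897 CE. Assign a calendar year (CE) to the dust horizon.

1432 CE

Total annual layers = 118 + 169 + 428 = 715.
715 − 250 = 465 annual layers lie beyond the dust horizon toward the ice surface.
The annual layer at the ice surface is 1897 CE, so the dust horizon dates to 1897 − 465 = 1432 CE.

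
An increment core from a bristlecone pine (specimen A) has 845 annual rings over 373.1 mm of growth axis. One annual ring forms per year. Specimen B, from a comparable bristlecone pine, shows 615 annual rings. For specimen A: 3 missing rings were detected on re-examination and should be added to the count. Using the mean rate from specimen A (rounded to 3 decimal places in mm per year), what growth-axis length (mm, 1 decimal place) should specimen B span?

270.6 mm

Specimen A: adjusted count: 845 + 3 = 848 annual rings.
A: Extension rate ≈ 373.1 / 848 = 0.440 mm per year.
For B, 0.440 mm/year × 615 years = 270.6 mm.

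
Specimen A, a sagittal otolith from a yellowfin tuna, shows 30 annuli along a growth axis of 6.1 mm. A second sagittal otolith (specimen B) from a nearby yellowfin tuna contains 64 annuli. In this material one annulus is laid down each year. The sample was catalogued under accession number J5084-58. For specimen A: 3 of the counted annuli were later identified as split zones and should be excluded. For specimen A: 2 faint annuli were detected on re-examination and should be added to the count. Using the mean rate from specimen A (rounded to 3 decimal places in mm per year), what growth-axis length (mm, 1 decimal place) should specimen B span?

13.4 mm

Specimen A: true annulus count = 30 − 3 + 2 = 29.
A: Extension rate ≈ 6.1 / 29 = 0.210 mm per year.
B's length ≈ 0.210 × 64 = 13.4 mm.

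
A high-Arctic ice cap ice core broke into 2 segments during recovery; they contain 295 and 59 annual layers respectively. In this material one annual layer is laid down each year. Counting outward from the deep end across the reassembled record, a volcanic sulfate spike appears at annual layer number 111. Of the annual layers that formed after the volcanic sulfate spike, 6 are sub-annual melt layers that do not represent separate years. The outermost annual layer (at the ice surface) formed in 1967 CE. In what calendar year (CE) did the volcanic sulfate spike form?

Total annual layers = 295 + 59 = 354.
The volcanic sulfate spike sits at annual layer 111 from the deep end, so 354 − 111 = 243 annual layers formed after it.
Removing the 6 false annual layers leaves 243 − 6 = 237 true annual layers beyond the volcanic sulfate spike.
1967 − 237 = 1730 CE.

1730 CE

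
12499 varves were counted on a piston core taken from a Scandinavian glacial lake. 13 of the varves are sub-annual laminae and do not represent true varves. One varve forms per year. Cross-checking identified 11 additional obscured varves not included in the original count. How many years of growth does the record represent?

12497 years

Correcting the raw count gives 12499 − 13 + 11 = 12497 true varves.
One varve per year makes the duration 12497 years.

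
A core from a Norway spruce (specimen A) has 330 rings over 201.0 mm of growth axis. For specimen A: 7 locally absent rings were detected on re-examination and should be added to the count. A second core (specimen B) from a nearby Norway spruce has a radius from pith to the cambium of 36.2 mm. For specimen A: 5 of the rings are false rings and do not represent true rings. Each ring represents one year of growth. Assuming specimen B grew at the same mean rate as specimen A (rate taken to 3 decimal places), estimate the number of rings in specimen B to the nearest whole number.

Specimen A: adjusted count: 330 − 5 + 7 = 332 rings.
A: Extension rate ≈ 201.0 / 332 = 0.605 mm/yr.
For B, 36.2 / 0.605 = 59.83 years ≈ 60 rings.

60 rings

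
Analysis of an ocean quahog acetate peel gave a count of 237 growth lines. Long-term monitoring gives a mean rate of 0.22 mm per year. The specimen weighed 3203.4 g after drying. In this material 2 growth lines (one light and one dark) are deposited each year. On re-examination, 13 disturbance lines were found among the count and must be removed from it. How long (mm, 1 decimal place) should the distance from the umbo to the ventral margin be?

True growth line count = 237 − 13 = 224.
With 2 growth lines per year, 224 / 2 = 112 years.
Predicted length = 0.22 mm/year × 112 years = 24.6 mm.

24.6 mm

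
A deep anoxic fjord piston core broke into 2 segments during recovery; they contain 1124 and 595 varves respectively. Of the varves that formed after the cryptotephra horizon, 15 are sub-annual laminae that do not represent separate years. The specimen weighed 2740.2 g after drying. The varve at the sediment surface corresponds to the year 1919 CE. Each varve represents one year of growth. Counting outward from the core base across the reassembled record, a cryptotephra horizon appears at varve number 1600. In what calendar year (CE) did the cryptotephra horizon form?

1815 CE

Total varves = 1124 + 595 = 1719.
Between varve 1600 and the sediment surface there are 1719 − 1600 = 119 varves.
119 − 15 false = 104 true varves after the cryptotephra horizon.
The varve at the sediment surface is 1919 CE, so the cryptotephra horizon dates to 1919 − 104 = 1815 CE.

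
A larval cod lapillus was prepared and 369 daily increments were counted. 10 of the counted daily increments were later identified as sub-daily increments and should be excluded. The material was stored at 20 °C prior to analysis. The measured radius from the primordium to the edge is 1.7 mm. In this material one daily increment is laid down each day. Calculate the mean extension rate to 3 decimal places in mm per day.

0.005 mm per day

Correcting the raw count gives 369 − 10 = 359 true daily increments.
Mean rate = 1.7 mm / 359 days ≈ 0.005 mm per day.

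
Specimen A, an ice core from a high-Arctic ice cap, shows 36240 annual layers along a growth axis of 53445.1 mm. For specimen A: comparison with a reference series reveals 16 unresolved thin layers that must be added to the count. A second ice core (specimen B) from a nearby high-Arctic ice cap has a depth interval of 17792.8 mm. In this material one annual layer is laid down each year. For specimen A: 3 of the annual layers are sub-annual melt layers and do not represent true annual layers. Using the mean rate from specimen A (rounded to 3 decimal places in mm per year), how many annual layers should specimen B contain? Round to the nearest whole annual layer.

12071 annual layers

Specimen A: adjusted count: 36240 − 3 + 16 = 36253 annual layers.
A: Extension rate ≈ 53445.1 / 36253 = 1.474 mm/yr.
Specimen B: 17792.8 mm / 1.474 mm per year = 12071.10 years ≈ 12071 annual layers.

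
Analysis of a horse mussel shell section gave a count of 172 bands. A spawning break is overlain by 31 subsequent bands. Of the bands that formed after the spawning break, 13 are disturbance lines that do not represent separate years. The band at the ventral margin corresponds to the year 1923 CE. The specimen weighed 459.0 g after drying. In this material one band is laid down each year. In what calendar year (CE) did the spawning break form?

1905 CE

31 bands post-date the spawning break.
Excluding 13 false bands: 31 − 13 = 18.
Counting back 18 years from 1923 CE places the spawning break in 1923 − 18 = 1905 CE.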